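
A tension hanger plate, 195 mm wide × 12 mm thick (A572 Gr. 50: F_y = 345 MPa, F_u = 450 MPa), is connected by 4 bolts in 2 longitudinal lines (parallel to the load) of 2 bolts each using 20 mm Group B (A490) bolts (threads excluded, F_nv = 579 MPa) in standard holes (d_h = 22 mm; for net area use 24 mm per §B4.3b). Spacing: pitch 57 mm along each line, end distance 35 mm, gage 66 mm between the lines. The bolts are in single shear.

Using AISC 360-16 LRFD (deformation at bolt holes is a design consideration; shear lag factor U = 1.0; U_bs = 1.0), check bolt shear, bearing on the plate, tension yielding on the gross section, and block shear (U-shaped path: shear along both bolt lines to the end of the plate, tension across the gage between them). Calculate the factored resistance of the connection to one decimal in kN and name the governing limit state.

Bolt shear: A_b = π(20)²/4 = 314.16 mm². φR_n = 0.75 × 579 × 314.16 × 4 × 1 = 545.7 kN.
Bearing (12 mm plate, F_u = 450 MPa): end bolts L_c = 35 − 22/2 = 24, R_n = min(1.2×24×12×450, 2.4×20×12×450) = 155.52 kN/bolt; interior L_c = 57 − 22 = 35, R_n = 226.8 kN/bolt. φR_n = 0.75 × (2×155.52 + 2×226.8) = 573.5 kN.
Tension yield (gross): A_g = 195×12 = 2340 mm². φR_n = 0.90 × 345 × 2340 = 726.6 kN.
Block shear: shear path 2×[35+1×57] = 2×92 mm, A_gv = 2208, A_nv = 2×(92 − 1.5×24)×12 = 1344 mm²; tension across gage: (66 − 1×24)×12 = 504 mm². R_n = min(0.6×450×1344, 0.6×345×2208) + 1.0×450×504 = min(362.88, 457.06) + 226.8 = 589.68 kN. φR_n = 0.75 × 589.68 = 442.3 kN.
Governing: min(545.7, 573.5, 726.6, 442.3) = 442.3 kN → block shear.

442.3 kN (block shear governs)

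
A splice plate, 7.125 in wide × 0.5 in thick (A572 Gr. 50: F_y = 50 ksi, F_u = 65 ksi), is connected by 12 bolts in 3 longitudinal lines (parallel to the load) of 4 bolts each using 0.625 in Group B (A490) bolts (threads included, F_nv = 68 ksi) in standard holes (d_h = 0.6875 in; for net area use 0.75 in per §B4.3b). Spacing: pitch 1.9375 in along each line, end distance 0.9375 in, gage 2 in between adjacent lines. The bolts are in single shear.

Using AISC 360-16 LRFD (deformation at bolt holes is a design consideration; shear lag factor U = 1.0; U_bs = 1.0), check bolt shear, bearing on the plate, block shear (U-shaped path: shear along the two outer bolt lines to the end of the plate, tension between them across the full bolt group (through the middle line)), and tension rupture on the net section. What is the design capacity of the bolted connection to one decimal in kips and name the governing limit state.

118.8 kips (net-section rupture governs)

Bolt shear: A_b = π(0.625)²/4 = 0.3068 in². φR_n = 0.75 × 68 × 0.3068 × 12 × 1 = 187.8 kips.
Bearing (0.5 in plate, F_u = 65 ksi): end bolts L_c = 0.9375 − 0.6875/2 = 0.59375, R_n = min(1.2×0.59375×0.5×65, 2.4×0.625×0.5×65) = 23.156 kips/bolt; interior L_c = 1.9375 − 0.6875 = 1.25, R_n = 48.75 kips/bolt. φR_n = 0.75 × (3×23.156 + 9×48.75) = 381.2 kips.
Block shear: shear path 2×[0.9375+3×1.9375] = 2×6.75 in, A_gv = 6.75, A_nv = 2×(6.75 − 3.5×0.75)×0.5 = 4.125 in²; tension across gage: (4 − 2×0.75)×0.5 = 1.25 in². R_n = min(0.6×65×4.125, 0.6×50×6.75) + 1.0×65×1.25 = min(160.88, 202.5) + 81.25 = 242.13 kips. φR_n = 0.75 × 242.13 = 181.6 kips.
Tension rupture (net): A_n = (7.125 − 3×0.75)×0.5 = 2.4375 in² (U = 1.0, A_e = A_n). φR_n = 0.75 × 65 × 2.4375 = 118.8 kips.
Governing: min(187.8, 381.2, 181.6, 118.8) = 118.8 kips → net-section rupture.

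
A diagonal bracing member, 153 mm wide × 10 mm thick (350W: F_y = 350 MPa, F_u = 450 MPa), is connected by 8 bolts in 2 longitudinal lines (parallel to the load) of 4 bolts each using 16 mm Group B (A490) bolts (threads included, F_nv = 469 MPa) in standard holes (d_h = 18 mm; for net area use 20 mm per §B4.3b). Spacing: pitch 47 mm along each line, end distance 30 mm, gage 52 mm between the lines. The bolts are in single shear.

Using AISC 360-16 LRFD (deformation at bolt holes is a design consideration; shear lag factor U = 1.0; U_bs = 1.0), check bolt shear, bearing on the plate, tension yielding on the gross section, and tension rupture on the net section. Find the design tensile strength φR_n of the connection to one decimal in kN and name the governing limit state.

Bolt shear: A_b = π(16)²/4 = 201.06 mm². φR_n = 0.75 × 469 × 201.06 × 8 × 1 = 565.8 kN.
Bearing (10 mm plate, F_u = 450 MPa): end bolts L_c = 30 − 18/2 = 21, R_n = min(1.2×21×10×450, 2.4×16×10×450) = 113.4 kN/bolt; interior L_c = 47 − 18 = 29, R_n = 156.6 kN/bolt. φR_n = 0.75 × (2×113.4 + 6×156.6) = 874.8 kN.
Tension yield (gross): A_g = 153×10 = 1530 mm². φR_n = 0.90 × 350 × 1530 = 482.0 kN.
Tension rupture (net): A_n = (153 − 2×20)×10 = 1130 mm² (U = 1.0, A_e = A_n). φR_n = 0.75 × 450 × 1130 = 381.4 kN.
Governing: min(565.8, 874.8, 482.0, 381.4) = 381.4 kN → net-section rupture.

381.4 kN (net-section rupture governs)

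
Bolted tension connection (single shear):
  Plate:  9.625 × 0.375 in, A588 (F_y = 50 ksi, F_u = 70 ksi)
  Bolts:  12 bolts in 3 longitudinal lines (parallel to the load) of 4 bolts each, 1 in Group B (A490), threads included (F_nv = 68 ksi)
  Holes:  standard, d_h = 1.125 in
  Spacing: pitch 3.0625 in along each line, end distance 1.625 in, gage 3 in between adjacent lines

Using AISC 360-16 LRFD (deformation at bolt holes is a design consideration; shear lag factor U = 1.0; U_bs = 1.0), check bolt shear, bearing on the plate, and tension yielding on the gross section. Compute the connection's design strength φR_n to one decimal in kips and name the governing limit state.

162.4 kips (gross-section yield governs)

Bolt shear: A_b = π(1)²/4 = 0.7854 in². φR_n = 0.75 × 68 × 0.7854 × 12 × 1 = 480.7 kips.
Bearing (0.375 in plate, F_u = 70 ksi): end bolts L_c = 1.625 − 1.125/2 = 1.0625, R_n = min(1.2×1.0625×0.375×70, 2.4×1×0.375×70) = 33.469 kips/bolt; interior L_c = 3.0625 − 1.125 = 1.9375, R_n = 61.031 kips/bolt. φR_n = 0.75 × (3×33.469 + 9×61.031) = 487.3 kips.
Tension yield (gross): A_g = 9.625×0.375 = 3.6094 in². φR_n = 0.90 × 50 × 3.6094 = 162.4 kips.
Governing: min(480.7, 487.3, 162.4) = 162.4 kips → gross-section yield.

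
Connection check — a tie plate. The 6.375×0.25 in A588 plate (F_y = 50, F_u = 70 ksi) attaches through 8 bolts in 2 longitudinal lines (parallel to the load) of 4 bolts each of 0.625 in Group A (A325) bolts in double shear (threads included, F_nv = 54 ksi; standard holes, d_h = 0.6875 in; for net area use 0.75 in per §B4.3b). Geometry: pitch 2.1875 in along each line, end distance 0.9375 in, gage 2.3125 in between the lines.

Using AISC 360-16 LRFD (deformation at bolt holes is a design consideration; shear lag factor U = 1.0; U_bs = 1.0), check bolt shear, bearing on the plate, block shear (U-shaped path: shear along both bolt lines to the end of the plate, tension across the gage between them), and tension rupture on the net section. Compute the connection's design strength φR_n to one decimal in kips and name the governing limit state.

64.0 kips (net-section rupture governs)

Bolt shear: A_b = π(0.625)²/4 = 0.3068 in². φR_n = 0.75 × 54 × 0.3068 × 8 × 2 = 198.8 kips.
Bearing (0.25 in plate, F_u = 70 ksi): end bolts L_c = 0.9375 − 0.6875/2 = 0.59375, R_n = min(1.2×0.59375×0.25×70, 2.4×0.625×0.25×70) = 12.469 kips/bolt; interior L_c = 2.1875 − 0.6875 = 1.5, R_n = 26.25 kips/bolt. φR_n = 0.75 × (2×12.469 + 6×26.25) = 136.8 kips.
Block shear: shear path 2×[0.9375+3×2.1875] = 2×7.5 in, A_gv = 3.75, A_nv = 2×(7.5 − 3.5×0.75)×0.25 = 2.4375 in²; tension across gage: (2.3125 − 1×0.75)×0.25 = 0.39063 in². R_n = min(0.6×70×2.4375, 0.6×50×3.75) + 1.0×70×0.39063 = min(102.38, 112.5) + 27.344 = 129.72 kips. φR_n = 0.75 × 129.72 = 97.3 kips.
Tension rupture (net): A_n = (6.375 − 2×0.75)×0.25 = 1.2188 in² (U = 1.0, A_e = A_n). φR_n = 0.75 × 70 × 1.2188 = 64.0 kips.
Governing: min(198.8, 136.8, 97.3, 64.0) = 64.0 kips → net-section rupture.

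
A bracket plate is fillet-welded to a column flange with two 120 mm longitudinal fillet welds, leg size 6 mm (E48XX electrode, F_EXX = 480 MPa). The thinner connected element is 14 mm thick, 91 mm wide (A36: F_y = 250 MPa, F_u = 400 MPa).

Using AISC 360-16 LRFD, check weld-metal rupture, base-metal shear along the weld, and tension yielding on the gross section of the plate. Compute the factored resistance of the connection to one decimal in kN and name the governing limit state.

Weld metal: throat = 0.707×6 = 4.242 mm, L = 2×120 = 240 mm. φR_n = 0.75 × 0.6 × 480 × 4.242 × 240 = 219.9 kN.
Base metal shear (14 mm plate): yield φR_n = 1.0×0.6×250×14×240 = 504.0 kN; rupture φR_n = 0.75×0.6×400×14×240 = 604.8 kN; take 504.0 kN (yield).
Tension yield (gross): A_g = 91×14 = 1274 mm². φR_n = 0.90 × 250 × 1274 = 286.7 kN.
Governing: min(219.9, 504.0, 286.7) = 219.9 kN → weld metal.

219.9 kN (weld metal governs)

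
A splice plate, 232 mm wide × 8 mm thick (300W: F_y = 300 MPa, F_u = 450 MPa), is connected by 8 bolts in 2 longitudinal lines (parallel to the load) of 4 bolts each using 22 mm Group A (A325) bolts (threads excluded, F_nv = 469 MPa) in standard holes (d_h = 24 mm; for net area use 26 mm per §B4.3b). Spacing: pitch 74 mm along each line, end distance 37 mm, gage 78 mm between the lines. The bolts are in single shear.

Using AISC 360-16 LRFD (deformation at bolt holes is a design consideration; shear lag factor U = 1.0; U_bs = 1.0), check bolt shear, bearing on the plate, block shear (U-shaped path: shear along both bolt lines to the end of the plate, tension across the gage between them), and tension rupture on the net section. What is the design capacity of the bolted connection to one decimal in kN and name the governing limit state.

486.0 kN (net-section rupture governs)

Bolt shear: A_b = π(22)²/4 = 380.13 mm². φR_n = 0.75 × 469 × 380.13 × 8 × 1 = 1069.7 kN.
Bearing (8 mm plate, F_u = 450 MPa): end bolts L_c = 37 − 24/2 = 25, R_n = min(1.2×25×8×450, 2.4×22×8×450) = 108 kN/bolt; interior L_c = 74 − 24 = 50, R_n = 190.08 kN/bolt. φR_n = 0.75 × (2×108 + 6×190.08) = 1017.4 kN.
Block shear: shear path 2×[37+3×74] = 2×259 mm, A_gv = 4144, A_nv = 2×(259 − 3.5×26)×8 = 2688 mm²; tension across gage: (78 − 1×26)×8 = 416 mm². R_n = min(0.6×450×2688, 0.6×300×4144) + 1.0×450×416 = min(725.76, 745.92) + 187.2 = 912.96 kN. φR_n = 0.75 × 912.96 = 684.7 kN.
Tension rupture (net): A_n = (232 − 2×26)×8 = 1440 mm² (U = 1.0, A_e = A_n). φR_n = 0.75 × 450 × 1440 = 486.0 kN.
Governing: min(1069.7, 1017.4, 684.7, 486.0) = 486.0 kN → net-section rupture.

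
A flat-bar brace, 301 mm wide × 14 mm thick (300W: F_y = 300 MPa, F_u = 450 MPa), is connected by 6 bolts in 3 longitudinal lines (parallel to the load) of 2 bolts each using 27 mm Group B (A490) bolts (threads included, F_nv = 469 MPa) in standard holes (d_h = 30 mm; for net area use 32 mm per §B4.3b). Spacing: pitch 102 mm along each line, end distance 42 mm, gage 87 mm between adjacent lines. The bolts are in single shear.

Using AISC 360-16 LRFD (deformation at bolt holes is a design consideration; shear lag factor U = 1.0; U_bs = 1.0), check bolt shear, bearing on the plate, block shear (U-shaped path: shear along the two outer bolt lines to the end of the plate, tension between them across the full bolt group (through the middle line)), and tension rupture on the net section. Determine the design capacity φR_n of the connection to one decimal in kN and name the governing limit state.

968.6 kN (net-section rupture governs)

Bolt shear: A_b = π(27)²/4 = 572.56 mm². φR_n = 0.75 × 469 × 572.56 × 6 × 1 = 1208.4 kN.
Bearing (14 mm plate, F_u = 450 MPa): end bolts L_c = 42 − 30/2 = 27, R_n = min(1.2×27×14×450, 2.4×27×14×450) = 204.12 kN/bolt; interior L_c = 102 − 30 = 72, R_n = 408.24 kN/bolt. φR_n = 0.75 × (3×204.12 + 3×408.24) = 1377.8 kN.
Block shear: shear path 2×[42+1×102] = 2×144 mm, A_gv = 4032, A_nv = 2×(144 − 1.5×32)×14 = 2688 mm²; tension across gage: (174 − 2×32)×14 = 1540 mm². R_n = min(0.6×450×2688, 0.6×300×4032) + 1.0×450×1540 = min(725.76, 725.76) + 693 = 1418.8 kN. φR_n = 0.75 × 1418.8 = 1064.1 kN.
Tension rupture (net): A_n = (301 − 3×32)×14 = 2870 mm² (U = 1.0, A_e = A_n). φR_n = 0.75 × 450 × 2870 = 968.6 kN.
Governing: min(1208.4, 1377.8, 1064.1, 968.6) = 968.6 kN → net-section rupture.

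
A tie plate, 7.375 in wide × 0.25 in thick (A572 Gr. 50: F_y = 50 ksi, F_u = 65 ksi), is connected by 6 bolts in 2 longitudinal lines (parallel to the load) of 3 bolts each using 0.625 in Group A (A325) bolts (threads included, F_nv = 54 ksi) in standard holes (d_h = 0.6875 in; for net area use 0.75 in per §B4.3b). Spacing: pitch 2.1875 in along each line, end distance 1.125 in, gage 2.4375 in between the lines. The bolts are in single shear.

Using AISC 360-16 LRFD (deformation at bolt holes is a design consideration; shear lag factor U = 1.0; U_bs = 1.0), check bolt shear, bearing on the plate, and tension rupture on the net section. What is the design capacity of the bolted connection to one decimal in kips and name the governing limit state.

71.6 kips (net-section rupture governs)

Bolt shear: A_b = π(0.625)²/4 = 0.3068 in². φR_n = 0.75 × 54 × 0.3068 × 6 × 1 = 74.6 kips.
Bearing (0.25 in plate, F_u = 65 ksi): end bolts L_c = 1.125 − 0.6875/2 = 0.78125, R_n = min(1.2×0.78125×0.25×65, 2.4×0.625×0.25×65) = 15.234 kips/bolt; interior L_c = 2.1875 − 0.6875 = 1.5, R_n = 24.375 kips/bolt. φR_n = 0.75 × (2×15.234 + 4×24.375) = 96.0 kips.
Tension rupture (net): A_n = (7.375 − 2×0.75)×0.25 = 1.4688 in² (U = 1.0, A_e = A_n). φR_n = 0.75 × 65 × 1.4688 = 71.6 kips.
Governing: min(74.6, 96.0, 71.6) = 71.6 kips → net-section rupture.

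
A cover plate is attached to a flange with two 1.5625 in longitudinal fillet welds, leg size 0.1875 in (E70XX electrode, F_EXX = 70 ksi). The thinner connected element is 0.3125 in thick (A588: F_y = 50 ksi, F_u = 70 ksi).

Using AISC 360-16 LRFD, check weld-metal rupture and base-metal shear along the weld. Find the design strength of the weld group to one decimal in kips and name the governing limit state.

13.0 kips (weld metal governs)

Weld metal: throat = 0.707×0.1875 = 0.13256 in, L = 2×1.5625 = 3.125 in. φR_n = 0.75 × 0.6 × 70 × 0.13256 × 3.125 = 13.0 kips.
Base metal shear (0.3125 in plate): yield φR_n = 1.0×0.6×50×0.3125×3.125 = 29.3 kips; rupture φR_n = 0.75×0.6×70×0.3125×3.125 = 30.8 kips; take 29.3 kips (yield).
Governing: min(13.0, 29.3) = 13.0 kips → weld metal.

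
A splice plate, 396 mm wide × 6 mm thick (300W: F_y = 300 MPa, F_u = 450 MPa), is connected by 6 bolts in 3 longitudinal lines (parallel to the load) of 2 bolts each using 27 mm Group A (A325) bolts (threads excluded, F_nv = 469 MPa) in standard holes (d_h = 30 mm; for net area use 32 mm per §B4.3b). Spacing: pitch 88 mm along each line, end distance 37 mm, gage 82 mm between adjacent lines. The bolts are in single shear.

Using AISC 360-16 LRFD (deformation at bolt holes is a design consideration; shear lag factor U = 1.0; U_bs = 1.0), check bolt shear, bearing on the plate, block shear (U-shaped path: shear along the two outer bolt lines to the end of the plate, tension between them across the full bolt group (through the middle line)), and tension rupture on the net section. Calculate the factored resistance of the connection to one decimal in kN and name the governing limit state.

Bolt shear: A_b = π(27)²/4 = 572.56 mm². φR_n = 0.75 × 469 × 572.56 × 6 × 1 = 1208.4 kN.
Bearing (6 mm plate, F_u = 450 MPa): end bolts L_c = 37 − 30/2 = 22, R_n = min(1.2×22×6×450, 2.4×27×6×450) = 71.28 kN/bolt; interior L_c = 88 − 30 = 58, R_n = 174.96 kN/bolt. φR_n = 0.75 × (3×71.28 + 3×174.96) = 554.0 kN.
Block shear: shear path 2×[37+1×88] = 2×125 mm, A_gv = 1500, A_nv = 2×(125 − 1.5×32)×6 = 924 mm²; tension across gage: (164 − 2×32)×6 = 600 mm². R_n = min(0.6×450×924, 0.6×300×1500) + 1.0×450×600 = min(249.48, 270) + 270 = 519.48 kN. φR_n = 0.75 × 519.48 = 389.6 kN.
Tension rupture (net): A_n = (396 − 3×32)×6 = 1800 mm² (U = 1.0, A_e = A_n). φR_n = 0.75 × 450 × 1800 = 607.5 kN.
Governing: min(1208.4, 554.0, 389.6, 607.5) = 389.6 kN → block shear.

389.6 kN (block shear governs)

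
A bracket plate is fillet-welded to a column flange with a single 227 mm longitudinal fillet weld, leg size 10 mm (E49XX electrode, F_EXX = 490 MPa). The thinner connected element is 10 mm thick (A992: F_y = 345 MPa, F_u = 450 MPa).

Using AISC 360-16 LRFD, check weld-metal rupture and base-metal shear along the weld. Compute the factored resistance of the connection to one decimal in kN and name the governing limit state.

353.9 kN (weld metal governs)

Weld metal: throat = 0.707×10 = 7.07 mm, L = 227 mm. φR_n = 0.75 × 0.6 × 490 × 7.07 × 227 = 353.9 kN.
Base metal shear (10 mm plate): yield φR_n = 1.0×0.6×345×10×227 = 469.9 kN; rupture φR_n = 0.75×0.6×450×10×227 = 459.7 kN; take 459.7 kN (rupture).
Governing: min(353.9, 459.7) = 353.9 kN → weld metal.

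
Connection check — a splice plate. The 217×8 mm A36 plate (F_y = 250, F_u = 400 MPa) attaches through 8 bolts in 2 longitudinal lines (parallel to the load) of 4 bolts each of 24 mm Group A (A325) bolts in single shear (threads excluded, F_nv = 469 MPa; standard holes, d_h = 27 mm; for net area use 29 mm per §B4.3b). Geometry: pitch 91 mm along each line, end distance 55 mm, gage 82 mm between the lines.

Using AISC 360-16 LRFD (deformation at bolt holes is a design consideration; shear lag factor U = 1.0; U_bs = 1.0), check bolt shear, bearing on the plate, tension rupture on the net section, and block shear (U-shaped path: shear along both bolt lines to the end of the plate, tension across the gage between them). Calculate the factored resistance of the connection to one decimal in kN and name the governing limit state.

Bolt shear: A_b = π(24)²/4 = 452.39 mm². φR_n = 0.75 × 469 × 452.39 × 8 × 1 = 1273.0 kN.
Bearing (8 mm plate, F_u = 400 MPa): end bolts L_c = 55 − 27/2 = 41.5, R_n = min(1.2×41.5×8×400, 2.4×24×8×400) = 159.36 kN/bolt; interior L_c = 91 − 27 = 64, R_n = 184.32 kN/bolt. φR_n = 0.75 × (2×159.36 + 6×184.32) = 1068.5 kN.
Tension rupture (net): A_n = (217 − 2×29)×8 = 1272 mm² (U = 1.0, A_e = A_n). φR_n = 0.75 × 400 × 1272 = 381.6 kN.
Block shear: shear path 2×[55+3×91] = 2×328 mm, A_gv = 5248, A_nv = 2×(328 − 3.5×29)×8 = 3624 mm²; tension across gage: (82 − 1×29)×8 = 424 mm². R_n = min(0.6×400×3624, 0.6×250×5248) + 1.0×400×424 = min(869.76, 787.2) + 169.6 = 956.8 kN. φR_n = 0.75 × 956.8 = 717.6 kN.
Governing: min(1273.0, 1068.5, 381.6, 717.6) = 381.6 kN → net-section rupture.

381.6 kN (net-section rupture governs)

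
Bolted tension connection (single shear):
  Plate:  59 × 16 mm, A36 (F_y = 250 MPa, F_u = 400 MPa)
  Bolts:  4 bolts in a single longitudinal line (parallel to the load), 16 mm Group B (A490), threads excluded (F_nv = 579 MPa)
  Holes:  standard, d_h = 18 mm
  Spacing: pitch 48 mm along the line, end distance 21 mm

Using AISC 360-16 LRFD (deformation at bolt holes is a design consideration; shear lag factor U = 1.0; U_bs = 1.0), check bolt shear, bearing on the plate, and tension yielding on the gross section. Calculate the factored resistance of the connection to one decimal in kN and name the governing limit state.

212.4 kN (gross-section yield governs)

Bolt shear: A_b = π(16)²/4 = 201.06 mm². φR_n = 0.75 × 579 × 201.06 × 4 × 1 = 349.2 kN.
Bearing (16 mm plate, F_u = 400 MPa): end bolts L_c = 21 − 18/2 = 12, R_n = min(1.2×12×16×400, 2.4×16×16×400) = 92.16 kN/bolt; interior L_c = 48 − 18 = 30, R_n = 230.4 kN/bolt. φR_n = 0.75 × (1×92.16 + 3×230.4) = 587.5 kN.
Tension yield (gross): A_g = 59×16 = 944 mm². φR_n = 0.90 × 250 × 944 = 212.4 kN.
Governing: min(349.2, 587.5, 212.4) = 212.4 kN → gross-section yield.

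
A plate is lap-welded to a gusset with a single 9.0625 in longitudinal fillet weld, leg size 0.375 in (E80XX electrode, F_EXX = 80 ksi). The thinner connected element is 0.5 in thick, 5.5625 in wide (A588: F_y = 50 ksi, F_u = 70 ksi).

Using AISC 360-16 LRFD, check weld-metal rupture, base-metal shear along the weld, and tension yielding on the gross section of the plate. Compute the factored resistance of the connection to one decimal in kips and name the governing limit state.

86.5 kips (weld metal governs)

Weld metal: throat = 0.707×0.375 = 0.26513 in, L = 9.0625 in. φR_n = 0.75 × 0.6 × 80 × 0.26513 × 9.0625 = 86.5 kips.
Base metal shear (0.5 in plate): yield φR_n = 1.0×0.6×50×0.5×9.0625 = 135.9 kips; rupture φR_n = 0.75×0.6×70×0.5×9.0625 = 142.7 kips; take 135.9 kips (yield).
Tension yield (gross): A_g = 5.5625×0.5 = 2.7813 in². φR_n = 0.90 × 50 × 2.7813 = 125.2 kips.
Governing: min(86.5, 135.9, 125.2) = 86.5 kips → weld metal.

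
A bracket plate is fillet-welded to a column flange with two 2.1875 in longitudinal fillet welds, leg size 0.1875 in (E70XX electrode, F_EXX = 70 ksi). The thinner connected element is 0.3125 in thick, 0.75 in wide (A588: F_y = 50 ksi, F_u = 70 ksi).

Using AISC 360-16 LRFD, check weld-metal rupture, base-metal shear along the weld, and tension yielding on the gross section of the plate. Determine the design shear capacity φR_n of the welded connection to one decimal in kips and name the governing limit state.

10.5 kips (gross-section yield governs)

Weld metal: throat = 0.707×0.1875 = 0.13256 in, L = 2×2.1875 = 4.375 in. φR_n = 0.75 × 0.6 × 70 × 0.13256 × 4.375 = 18.3 kips.
Base metal shear (0.3125 in plate): yield φR_n = 1.0×0.6×50×0.3125×4.375 = 41.0 kips; rupture φR_n = 0.75×0.6×70×0.3125×4.375 = 43.1 kips; take 41.0 kips (yield).
Tension yield (gross): A_g = 0.75×0.3125 = 0.23438 in². φR_n = 0.90 × 50 × 0.23438 = 10.5 kips.
Governing: min(18.3, 41.0, 10.5) = 10.5 kips → gross-section yield.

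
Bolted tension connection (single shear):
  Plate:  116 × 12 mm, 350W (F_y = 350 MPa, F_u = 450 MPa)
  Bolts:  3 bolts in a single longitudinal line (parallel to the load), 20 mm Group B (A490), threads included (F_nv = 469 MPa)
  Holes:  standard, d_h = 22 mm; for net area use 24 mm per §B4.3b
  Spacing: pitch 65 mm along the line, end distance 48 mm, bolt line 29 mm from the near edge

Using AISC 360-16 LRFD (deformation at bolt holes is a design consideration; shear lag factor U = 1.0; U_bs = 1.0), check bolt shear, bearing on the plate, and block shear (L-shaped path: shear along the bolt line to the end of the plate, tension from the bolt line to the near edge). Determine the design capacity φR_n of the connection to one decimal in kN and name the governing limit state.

Bolt shear: A_b = π(20)²/4 = 314.16 mm². φR_n = 0.75 × 469 × 314.16 × 3 × 1 = 331.5 kN.
Bearing (12 mm plate, F_u = 450 MPa): end bolts L_c = 48 − 22/2 = 37, R_n = min(1.2×37×12×450, 2.4×20×12×450) = 239.76 kN/bolt; interior L_c = 65 − 22 = 43, R_n = 259.2 kN/bolt. φR_n = 0.75 × (1×239.76 + 2×259.2) = 568.6 kN.
Block shear: shear path 1×[48+2×65] = 1×178 mm, A_gv = 2136, A_nv = 1×(178 − 2.5×24)×12 = 1416 mm²; tension to near edge: (29 − 0.5×24)×12 = 204 mm². R_n = min(0.6×450×1416, 0.6×350×2136) + 1.0×450×204 = min(382.32, 448.56) + 91.8 = 474.12 kN. φR_n = 0.75 × 474.12 = 355.6 kN.
Governing: min(331.5, 568.6, 355.6) = 331.5 kN → bolt shear.

331.5 kN (bolt shear governs)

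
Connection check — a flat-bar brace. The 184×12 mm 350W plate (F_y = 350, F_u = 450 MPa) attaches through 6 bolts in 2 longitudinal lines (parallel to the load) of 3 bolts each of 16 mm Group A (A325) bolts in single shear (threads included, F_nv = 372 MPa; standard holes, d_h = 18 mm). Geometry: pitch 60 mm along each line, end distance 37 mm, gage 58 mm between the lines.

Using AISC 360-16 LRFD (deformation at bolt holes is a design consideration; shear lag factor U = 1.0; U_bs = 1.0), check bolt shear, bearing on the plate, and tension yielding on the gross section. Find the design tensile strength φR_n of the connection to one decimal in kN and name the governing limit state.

Bolt shear: A_b = π(16)²/4 = 201.06 mm². φR_n = 0.75 × 372 × 201.06 × 6 × 1 = 336.6 kN.
Bearing (12 mm plate, F_u = 450 MPa): end bolts L_c = 37 − 18/2 = 28, R_n = min(1.2×28×12×450, 2.4×16×12×450) = 181.44 kN/bolt; interior L_c = 60 − 18 = 42, R_n = 207.36 kN/bolt. φR_n = 0.75 × (2×181.44 + 4×207.36) = 894.2 kN.
Tension yield (gross): A_g = 184×12 = 2208 mm². φR_n = 0.90 × 350 × 2208 = 695.5 kN.
Governing: min(336.6, 894.2, 695.5) = 336.6 kN → bolt shear.

336.6 kN (bolt shear governs)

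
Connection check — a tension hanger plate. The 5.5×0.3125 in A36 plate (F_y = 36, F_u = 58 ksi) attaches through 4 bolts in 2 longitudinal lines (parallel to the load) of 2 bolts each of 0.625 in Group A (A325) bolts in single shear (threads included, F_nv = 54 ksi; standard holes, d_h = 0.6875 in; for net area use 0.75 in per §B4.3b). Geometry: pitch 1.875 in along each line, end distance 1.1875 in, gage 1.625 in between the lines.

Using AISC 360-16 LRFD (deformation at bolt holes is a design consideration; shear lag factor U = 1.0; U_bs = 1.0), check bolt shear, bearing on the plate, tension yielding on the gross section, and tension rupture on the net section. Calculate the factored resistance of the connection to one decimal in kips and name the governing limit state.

49.7 kips (bolt shear governs)

Bolt shear: A_b = π(0.625)²/4 = 0.3068 in². φR_n = 0.75 × 54 × 0.3068 × 4 × 1 = 49.7 kips.
Bearing (0.3125 in plate, F_u = 58 ksi): end bolts L_c = 1.1875 − 0.6875/2 = 0.84375, R_n = min(1.2×0.84375×0.3125×58, 2.4×0.625×0.3125×58) = 18.352 kips/bolt; interior L_c = 1.875 − 0.6875 = 1.1875, R_n = 25.828 kips/bolt. φR_n = 0.75 × (2×18.352 + 2×25.828) = 66.3 kips.
Tension yield (gross): A_g = 5.5×0.3125 = 1.7188 in². φR_n = 0.90 × 36 × 1.7188 = 55.7 kips.
Tension rupture (net): A_n = (5.5 − 2×0.75)×0.3125 = 1.25 in² (U = 1.0, A_e = A_n). φR_n = 0.75 × 58 × 1.25 = 54.4 kips.
Governing: min(49.7, 66.3, 55.7, 54.4) = 49.7 kips → bolt shear.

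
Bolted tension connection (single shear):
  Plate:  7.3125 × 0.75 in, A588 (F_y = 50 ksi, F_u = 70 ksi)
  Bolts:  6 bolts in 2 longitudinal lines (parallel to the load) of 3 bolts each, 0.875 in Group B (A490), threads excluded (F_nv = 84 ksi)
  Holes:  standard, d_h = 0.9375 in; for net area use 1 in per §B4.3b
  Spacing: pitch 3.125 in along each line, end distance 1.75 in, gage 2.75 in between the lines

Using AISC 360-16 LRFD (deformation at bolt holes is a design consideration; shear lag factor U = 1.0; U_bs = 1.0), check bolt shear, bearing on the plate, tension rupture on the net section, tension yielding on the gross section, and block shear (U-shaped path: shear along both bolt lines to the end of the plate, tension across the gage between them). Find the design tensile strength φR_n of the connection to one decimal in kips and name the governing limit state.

Bolt shear: A_b = π(0.875)²/4 = 0.60132 in². φR_n = 0.75 × 84 × 0.60132 × 6 × 1 = 227.3 kips.
Bearing (0.75 in plate, F_u = 70 ksi): end bolts L_c = 1.75 − 0.9375/2 = 1.28125, R_n = min(1.2×1.28125×0.75×70, 2.4×0.875×0.75×70) = 80.719 kips/bolt; interior L_c = 3.125 − 0.9375 = 2.1875, R_n = 110.25 kips/bolt. φR_n = 0.75 × (2×80.719 + 4×110.25) = 451.8 kips.
Tension rupture (net): A_n = (7.3125 − 2×1)×0.75 = 3.9844 in² (U = 1.0, A_e = A_n). φR_n = 0.75 × 70 × 3.9844 = 209.2 kips.
Tension yield (gross): A_g = 7.3125×0.75 = 5.4844 in². φR_n = 0.90 × 50 × 5.4844 = 246.8 kips.
Block shear: shear path 2×[1.75+2×3.125] = 2×8 in, A_gv = 12, A_nv = 2×(8 − 2.5×1)×0.75 = 8.25 in²; tension across gage: (2.75 − 1×1)×0.75 = 1.3125 in². R_n = min(0.6×70×8.25, 0.6×50×12) + 1.0×70×1.3125 = min(346.5, 360) + 91.875 = 438.38 kips. φR_n = 0.75 × 438.38 = 328.8 kips.
Governing: min(227.3, 451.8, 209.2, 246.8, 328.8) = 209.2 kips → net-section rupture.

209.2 kips (net-section rupture governs)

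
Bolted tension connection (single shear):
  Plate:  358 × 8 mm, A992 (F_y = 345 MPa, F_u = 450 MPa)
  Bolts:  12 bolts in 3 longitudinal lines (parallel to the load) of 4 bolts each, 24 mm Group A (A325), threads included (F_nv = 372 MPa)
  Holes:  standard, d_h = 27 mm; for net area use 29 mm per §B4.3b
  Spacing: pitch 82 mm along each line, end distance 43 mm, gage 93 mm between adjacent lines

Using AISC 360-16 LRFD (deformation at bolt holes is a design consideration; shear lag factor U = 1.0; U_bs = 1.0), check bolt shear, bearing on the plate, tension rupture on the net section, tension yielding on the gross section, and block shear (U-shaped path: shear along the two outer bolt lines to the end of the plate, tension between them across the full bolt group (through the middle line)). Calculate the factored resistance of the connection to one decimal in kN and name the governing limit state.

731.7 kN (net-section rupture governs)

Bolt shear: A_b = π(24)²/4 = 452.39 mm². φR_n = 0.75 × 372 × 452.39 × 12 × 1 = 1514.6 kN.
Bearing (8 mm plate, F_u = 450 MPa): end bolts L_c = 43 − 27/2 = 29.5, R_n = min(1.2×29.5×8×450, 2.4×24×8×450) = 127.44 kN/bolt; interior L_c = 82 − 27 = 55, R_n = 207.36 kN/bolt. φR_n = 0.75 × (3×127.44 + 9×207.36) = 1686.4 kN.
Tension rupture (net): A_n = (358 − 3×29)×8 = 2168 mm² (U = 1.0, A_e = A_n). φR_n = 0.75 × 450 × 2168 = 731.7 kN.
Tension yield (gross): A_g = 358×8 = 2864 mm². φR_n = 0.90 × 345 × 2864 = 889.3 kN.
Block shear: shear path 2×[43+3×82] = 2×289 mm, A_gv = 4624, A_nv = 2×(289 − 3.5×29)×8 = 3000 mm²; tension across gage: (186 − 2×29)×8 = 1024 mm². R_n = min(0.6×450×3000, 0.6×345×4624) + 1.0×450×1024 = min(810, 957.17) + 460.8 = 1270.8 kN. φR_n = 0.75 × 1270.8 = 953.1 kN.
Governing: min(1514.6, 1686.4, 731.7, 889.3, 953.1) = 731.7 kN → net-section rupture.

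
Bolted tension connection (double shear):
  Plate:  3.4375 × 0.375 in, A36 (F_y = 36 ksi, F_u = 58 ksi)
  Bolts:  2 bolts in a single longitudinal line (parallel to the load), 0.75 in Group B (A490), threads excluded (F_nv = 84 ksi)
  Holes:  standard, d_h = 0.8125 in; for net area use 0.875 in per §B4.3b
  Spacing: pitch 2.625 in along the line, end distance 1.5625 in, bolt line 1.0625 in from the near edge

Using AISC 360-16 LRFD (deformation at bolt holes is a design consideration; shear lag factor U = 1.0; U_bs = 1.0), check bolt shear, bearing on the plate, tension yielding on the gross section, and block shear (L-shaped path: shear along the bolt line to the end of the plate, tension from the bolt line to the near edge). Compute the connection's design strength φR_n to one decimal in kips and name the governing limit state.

Bolt shear: A_b = π(0.75)²/4 = 0.44179 in². φR_n = 0.75 × 84 × 0.44179 × 2 × 2 = 111.3 kips.
Bearing (0.375 in plate, F_u = 58 ksi): end bolts L_c = 1.5625 − 0.8125/2 = 1.15625, R_n = min(1.2×1.15625×0.375×58, 2.4×0.75×0.375×58) = 30.178 kips/bolt; interior L_c = 2.625 − 0.8125 = 1.8125, R_n = 39.15 kips/bolt. φR_n = 0.75 × (1×30.178 + 1×39.15) = 52.0 kips.
Tension yield (gross): A_g = 3.4375×0.375 = 1.2891 in². φR_n = 0.90 × 36 × 1.2891 = 41.8 kips.
Block shear: shear path 1×[1.5625+1×2.625] = 1×4.1875 in, A_gv = 1.5703, A_nv = 1×(4.1875 − 1.5×0.875)×0.375 = 1.0781 in²; tension to near edge: (1.0625 − 0.5×0.875)×0.375 = 0.23438 in². R_n = min(0.6×58×1.0781, 0.6×36×1.5703) + 1.0×58×0.23438 = min(37.518, 33.918) + 13.594 = 47.512 kips. φR_n = 0.75 × 47.512 = 35.6 kips.
Governing: min(111.3, 52.0, 41.8, 35.6) = 35.6 kips → block shear.

35.6 kips (block shear governs)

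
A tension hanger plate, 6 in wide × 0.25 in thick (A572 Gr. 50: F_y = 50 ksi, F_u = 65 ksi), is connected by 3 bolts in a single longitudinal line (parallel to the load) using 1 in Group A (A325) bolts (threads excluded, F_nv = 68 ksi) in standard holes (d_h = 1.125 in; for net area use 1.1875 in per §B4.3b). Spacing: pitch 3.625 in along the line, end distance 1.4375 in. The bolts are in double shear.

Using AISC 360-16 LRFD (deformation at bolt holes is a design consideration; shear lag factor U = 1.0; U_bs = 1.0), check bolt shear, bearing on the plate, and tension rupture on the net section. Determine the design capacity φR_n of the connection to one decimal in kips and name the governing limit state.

Bolt shear: A_b = π(1)²/4 = 0.7854 in². φR_n = 0.75 × 68 × 0.7854 × 3 × 2 = 240.3 kips.
Bearing (0.25 in plate, F_u = 65 ksi): end bolts L_c = 1.4375 − 1.125/2 = 0.875, R_n = min(1.2×0.875×0.25×65, 2.4×1×0.25×65) = 17.063 kips/bolt; interior L_c = 3.625 − 1.125 = 2.5, R_n = 39 kips/bolt. φR_n = 0.75 × (1×17.063 + 2×39) = 71.3 kips.
Tension rupture (net): A_n = (6 − 1×1.1875)×0.25 = 1.2031 in² (U = 1.0, A_e = A_n). φR_n = 0.75 × 65 × 1.2031 = 58.7 kips.
Governing: min(240.3, 71.3, 58.7) = 58.7 kips → net-section rupture.

58.7 kips (net-section rupture governs)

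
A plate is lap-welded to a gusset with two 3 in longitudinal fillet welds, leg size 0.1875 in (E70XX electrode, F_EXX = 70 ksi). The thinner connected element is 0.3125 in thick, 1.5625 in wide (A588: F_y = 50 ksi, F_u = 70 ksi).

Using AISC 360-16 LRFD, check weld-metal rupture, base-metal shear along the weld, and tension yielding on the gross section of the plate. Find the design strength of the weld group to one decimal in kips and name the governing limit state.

22.0 kips (gross-section yield governs)

Weld metal: throat = 0.707×0.1875 = 0.13256 in, L = 2×3 = 6 in. φR_n = 0.75 × 0.6 × 70 × 0.13256 × 6 = 25.1 kips.
Base metal shear (0.3125 in plate): yield φR_n = 1.0×0.6×50×0.3125×6 = 56.3 kips; rupture φR_n = 0.75×0.6×70×0.3125×6 = 59.1 kips; take 56.3 kips (yield).
Tension yield (gross): A_g = 1.5625×0.3125 = 0.48828 in². φR_n = 0.90 × 50 × 0.48828 = 22.0 kips.
Governing: min(25.1, 56.3, 22.0) = 22.0 kips → gross-section yield.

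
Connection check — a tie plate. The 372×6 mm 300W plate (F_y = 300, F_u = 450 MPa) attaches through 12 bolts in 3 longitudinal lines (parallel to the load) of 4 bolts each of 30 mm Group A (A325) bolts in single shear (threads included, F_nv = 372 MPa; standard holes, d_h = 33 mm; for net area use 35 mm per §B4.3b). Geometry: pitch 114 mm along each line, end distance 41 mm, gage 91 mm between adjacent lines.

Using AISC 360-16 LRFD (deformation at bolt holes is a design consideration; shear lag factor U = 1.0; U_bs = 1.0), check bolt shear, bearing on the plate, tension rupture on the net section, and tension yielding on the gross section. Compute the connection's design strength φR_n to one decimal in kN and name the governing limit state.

Bolt shear: A_b = π(30)²/4 = 706.86 mm². φR_n = 0.75 × 372 × 706.86 × 12 × 1 = 2366.6 kN.
Bearing (6 mm plate, F_u = 450 MPa): end bolts L_c = 41 − 33/2 = 24.5, R_n = min(1.2×24.5×6×450, 2.4×30×6×450) = 79.38 kN/bolt; interior L_c = 114 − 33 = 81, R_n = 194.4 kN/bolt. φR_n = 0.75 × (3×79.38 + 9×194.4) = 1490.8 kN.
Tension rupture (net): A_n = (372 − 3×35)×6 = 1602 mm² (U = 1.0, A_e = A_n). φR_n = 0.75 × 450 × 1602 = 540.7 kN.
Tension yield (gross): A_g = 372×6 = 2232 mm². φR_n = 0.90 × 300 × 2232 = 602.6 kN.
Governing: min(2366.6, 1490.8, 540.7, 602.6) = 540.7 kN → net-section rupture.

540.7 kN (net-section rupture governs)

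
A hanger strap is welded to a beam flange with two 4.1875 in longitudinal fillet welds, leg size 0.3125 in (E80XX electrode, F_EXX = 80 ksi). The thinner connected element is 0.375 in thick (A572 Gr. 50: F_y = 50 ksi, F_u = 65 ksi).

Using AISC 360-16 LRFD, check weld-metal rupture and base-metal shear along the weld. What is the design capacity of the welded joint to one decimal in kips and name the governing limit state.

66.6 kips (weld metal governs)

Weld metal: throat = 0.707×0.3125 = 0.22094 in, L = 2×4.1875 = 8.375 in. φR_n = 0.75 × 0.6 × 80 × 0.22094 × 8.375 = 66.6 kips.
Base metal shear (0.375 in plate): yield φR_n = 1.0×0.6×50×0.375×8.375 = 94.2 kips; rupture φR_n = 0.75×0.6×65×0.375×8.375 = 91.9 kips; take 91.9 kips (rupture).
Governing: min(66.6, 91.9) = 66.6 kips → weld metal.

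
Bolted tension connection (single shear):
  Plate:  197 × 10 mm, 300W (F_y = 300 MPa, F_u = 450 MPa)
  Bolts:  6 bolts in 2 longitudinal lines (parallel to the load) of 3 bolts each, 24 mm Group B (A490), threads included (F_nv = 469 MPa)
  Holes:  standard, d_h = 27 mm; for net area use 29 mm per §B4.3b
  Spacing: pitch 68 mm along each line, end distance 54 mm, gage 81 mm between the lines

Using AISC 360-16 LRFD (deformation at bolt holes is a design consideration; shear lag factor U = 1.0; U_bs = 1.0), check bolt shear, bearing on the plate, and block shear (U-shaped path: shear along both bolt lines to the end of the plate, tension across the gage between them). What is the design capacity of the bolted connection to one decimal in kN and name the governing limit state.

651.4 kN (block shear governs)

Bolt shear: A_b = π(24)²/4 = 452.39 mm². φR_n = 0.75 × 469 × 452.39 × 6 × 1 = 954.8 kN.
Bearing (10 mm plate, F_u = 450 MPa): end bolts L_c = 54 − 27/2 = 40.5, R_n = min(1.2×40.5×10×450, 2.4×24×10×450) = 218.7 kN/bolt; interior L_c = 68 − 27 = 41, R_n = 221.4 kN/bolt. φR_n = 0.75 × (2×218.7 + 4×221.4) = 992.3 kN.
Block shear: shear path 2×[54+2×68] = 2×190 mm, A_gv = 3800, A_nv = 2×(190 − 2.5×29)×10 = 2350 mm²; tension across gage: (81 − 1×29)×10 = 520 mm². R_n = min(0.6×450×2350, 0.6×300×3800) + 1.0×450×520 = min(634.5, 684) + 234 = 868.5 kN. φR_n = 0.75 × 868.5 = 651.4 kN.
Governing: min(954.8, 992.3, 651.4) = 651.4 kN → block shear.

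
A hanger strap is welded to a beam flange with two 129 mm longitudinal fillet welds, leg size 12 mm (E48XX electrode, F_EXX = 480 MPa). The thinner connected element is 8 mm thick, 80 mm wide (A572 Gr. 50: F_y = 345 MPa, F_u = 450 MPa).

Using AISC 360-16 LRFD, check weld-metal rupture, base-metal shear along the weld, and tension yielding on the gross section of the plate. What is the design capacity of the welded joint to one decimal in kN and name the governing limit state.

198.7 kN (gross-section yield governs)

Weld metal: throat = 0.707×12 = 8.484 mm, L = 2×129 = 258 mm. φR_n = 0.75 × 0.6 × 480 × 8.484 × 258 = 472.8 kN.
Base metal shear (8 mm plate): yield φR_n = 1.0×0.6×345×8×258 = 427.2 kN; rupture φR_n = 0.75×0.6×450×8×258 = 418.0 kN; take 418.0 kN (rupture).
Tension yield (gross): A_g = 80×8 = 640 mm². φR_n = 0.90 × 345 × 640 = 198.7 kN.
Governing: min(472.8, 418.0, 198.7) = 198.7 kN → gross-section yield.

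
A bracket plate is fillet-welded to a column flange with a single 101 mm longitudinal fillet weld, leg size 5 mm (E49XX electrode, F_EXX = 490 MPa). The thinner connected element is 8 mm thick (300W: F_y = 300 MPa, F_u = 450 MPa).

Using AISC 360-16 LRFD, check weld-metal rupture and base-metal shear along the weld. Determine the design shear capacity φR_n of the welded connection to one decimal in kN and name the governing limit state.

78.7 kN (weld metal governs)

Weld metal: throat = 0.707×5 = 3.535 mm, L = 101 mm. φR_n = 0.75 × 0.6 × 490 × 3.535 × 101 = 78.7 kN.
Base metal shear (8 mm plate): yield φR_n = 1.0×0.6×300×8×101 = 145.4 kN; rupture φR_n = 0.75×0.6×450×8×101 = 163.6 kN; take 145.4 kN (yield).
Governing: min(78.7, 145.4) = 78.7 kN → weld metal.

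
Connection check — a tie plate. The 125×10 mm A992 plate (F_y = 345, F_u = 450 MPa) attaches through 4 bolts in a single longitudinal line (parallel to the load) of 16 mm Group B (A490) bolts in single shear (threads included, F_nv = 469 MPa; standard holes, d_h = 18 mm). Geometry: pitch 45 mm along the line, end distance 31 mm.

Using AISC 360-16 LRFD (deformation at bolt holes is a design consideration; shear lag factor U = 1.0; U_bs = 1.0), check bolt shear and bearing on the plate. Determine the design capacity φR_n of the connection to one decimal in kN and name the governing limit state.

282.9 kN (bolt shear governs)

Bolt shear: A_b = π(16)²/4 = 201.06 mm². φR_n = 0.75 × 469 × 201.06 × 4 × 1 = 282.9 kN.
Bearing (10 mm plate, F_u = 450 MPa): end bolts L_c = 31 − 18/2 = 22, R_n = min(1.2×22×10×450, 2.4×16×10×450) = 118.8 kN/bolt; interior L_c = 45 − 18 = 27, R_n = 145.8 kN/bolt. φR_n = 0.75 × (1×118.8 + 3×145.8) = 417.2 kN.
Governing: min(282.9, 417.2) = 282.9 kN → bolt shear.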